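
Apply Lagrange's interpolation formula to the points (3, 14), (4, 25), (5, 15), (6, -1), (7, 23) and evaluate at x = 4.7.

Lagrange interpolation formula:
P(x) = Σ yᵢ × Lᵢ(x)
where Lᵢ(x) = Π_{j≠i} (x - xⱼ)/(xᵢ - xⱼ)

L_0(4.7) = (4.7 - 4)/(3 - 4) × (4.7 - 5)/(3 - 5) × (4.7 - 6)/(3 - 6) × (4.7 - 7)/(3 - 7) = -0.026162
L_1(4.7) = (4.7 - 3)/(4 - 3) × (4.7 - 5)/(4 - 5) × (4.7 - 6)/(4 - 6) × (4.7 - 7)/(4 - 7) = 0.254150
L_2(4.7) = (4.7 - 3)/(5 - 3) × (4.7 - 4)/(5 - 4) × (4.7 - 6)/(5 - 6) × (4.7 - 7)/(5 - 7) = 0.889525
L_3(4.7) = (4.7 - 3)/(6 - 3) × (4.7 - 4)/(6 - 4) × (4.7 - 5)/(6 - 5) × (4.7 - 7)/(6 - 7) = -0.136850
L_4(4.7) = (4.7 - 3)/(7 - 3) × (4.7 - 4)/(7 - 4) × (4.7 - 5)/(7 - 5) × (4.7 - 6)/(7 - 6) = 0.019337

P(4.7) = 14×L_0(4.7) + 25×L_1(4.7) + 15×L_2(4.7) + (-1)×L_3(4.7) + 23×L_4(4.7)
P(4.7) = 19.911962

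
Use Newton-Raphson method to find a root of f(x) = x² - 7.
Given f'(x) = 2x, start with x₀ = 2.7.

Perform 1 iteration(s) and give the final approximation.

f(x) = x² - 7
f'(x) = 2x
x₀ = 2.7

Newton-Raphson formula: x_{n+1} = x_n - f(x_n)/f'(x_n)

Iteration 1:
  f(2.700000) = 0.290000
  f'(2.700000) = 5.400000
  x_1 = 2.700000 - 0.290000/5.400000 = 2.646296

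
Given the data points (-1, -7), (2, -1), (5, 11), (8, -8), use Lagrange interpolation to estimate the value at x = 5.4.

Lagrange interpolation formula:
P(x) = Σ yᵢ × Lᵢ(x)
where Lᵢ(x) = Π_{j≠i} (x - xⱼ)/(xᵢ - xⱼ)

L_0(5.4) = (5.4 - 2)/(-1 - 2) × (5.4 - 5)/(-1 - 5) × (5.4 - 8)/(-1 - 8) = 0.021827
L_1(5.4) = (5.4 - (-1))/(2 - (-1)) × (5.4 - 5)/(2 - 5) × (5.4 - 8)/(2 - 8) = -0.123259
L_2(5.4) = (5.4 - (-1))/(5 - (-1)) × (5.4 - 2)/(5 - 2) × (5.4 - 8)/(5 - 8) = 1.047704
L_3(5.4) = (5.4 - (-1))/(8 - (-1)) × (5.4 - 2)/(8 - 2) × (5.4 - 5)/(8 - 5) = 0.053728

P(5.4) = (-7)×L_0(5.4) + (-1)×L_1(5.4) + 11×L_2(5.4) + (-8)×L_3(5.4)
P(5.4) = 11.065383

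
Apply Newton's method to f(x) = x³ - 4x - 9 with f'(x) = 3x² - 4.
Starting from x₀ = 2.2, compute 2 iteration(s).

f(x) = x³ - 4x - 9
f'(x) = 3x² - 4
x₀ = 2.2

Newton-Raphson formula: x_{n+1} = x_n - f(x_n)/f'(x_n)

Iteration 1:
  f(2.200000) = -7.152000
  f'(2.200000) = 10.520000
  x_1 = 2.200000 - (-7.152000)/10.520000 = 2.879848
Iteration 2:
  f(2.879848) = 3.364696
  f'(2.879848) = 20.880572
  x_2 = 2.879848 - 3.364696/20.880572 = 2.718708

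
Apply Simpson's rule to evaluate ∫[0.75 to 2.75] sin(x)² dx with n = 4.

f(x) = sin(x)²
a = 0.75, b = 2.75, n = 4
h = (b - a)/n = 0.500000

Simpson's rule: (h/3)[f(x₀) + 4f(x₁) + 2f(x₂) + ... + f(xₙ)]

x_0 = 0.7500, f(x_0) = 0.464631, coefficient = 1
x_1 = 1.2500, f(x_1) = 0.900572, coefficient = 4
x_2 = 1.7500, f(x_2) = 0.968228, coefficient = 2
x_3 = 2.2500, f(x_3) = 0.605398, coefficient = 4
x_4 = 2.7500, f(x_4) = 0.145665, coefficient = 1

I ≈ (0.500000/3) × 8.570632 = 1.428439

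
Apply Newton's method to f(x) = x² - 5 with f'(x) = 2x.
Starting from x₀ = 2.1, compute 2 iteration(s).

f(x) = x² - 5
f'(x) = 2x
x₀ = 2.1

Newton-Raphson formula: x_{n+1} = x_n - f(x_n)/f'(x_n)

Iteration 1:
  f(2.100000) = -0.590000
  f'(2.100000) = 4.200000
  x_1 = 2.100000 - (-0.590000)/4.200000 = 2.240476
Iteration 2:
  f(2.240476) = 0.019734
  f'(2.240476) = 4.480952
  x_2 = 2.240476 - 0.019734/4.480952 = 2.236072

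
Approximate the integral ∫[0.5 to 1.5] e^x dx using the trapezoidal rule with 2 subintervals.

f(x) = e^x
a = 0.5, b = 1.5, n = 2
h = (b - a)/n = 0.500000

Trapezoidal rule: (h/2)[f(x₀) + 2f(x₁) + 2f(x₂) + ... + f(xₙ)]

x_0 = 0.5000, f(x_0) = 1.648721, coefficient = 1
x_1 = 1.0000, f(x_1) = 2.718282, coefficient = 2
x_2 = 1.5000, f(x_2) = 4.481689, coefficient = 1

I ≈ (0.500000/2) × 11.566974 = 2.891743
Exact value: 2.832968
Error: 0.058776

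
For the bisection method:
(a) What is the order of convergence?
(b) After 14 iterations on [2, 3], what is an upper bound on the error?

(a) Bisection has linear (order 1) convergence; the error is halved each step.

(b) Error bound = (b-a)/2^n = (3 - 2)/2^{14}
    = 1/2^{14}

(a) 1 (linear); (b) error ≤ 6.10e-05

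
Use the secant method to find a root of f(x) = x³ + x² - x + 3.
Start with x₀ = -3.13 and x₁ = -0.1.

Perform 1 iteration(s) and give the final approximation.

f(x) = x³ + x² - x + 3
x₀ = -3.13, x₁ = -0.1

Secant formula: x_{n+1} = x_n - f(x_n)(x_n - x_{n-1})/(f(x_n) - f(x_{n-1}))

Iteration 1:
  f(-3.130000) = -14.737397
  f(-0.100000) = 3.109000
  x_2 = -0.100000 - 3.109000×(-0.100000 - (-3.130000))/(3.109000 - (-14.737397))
       = -0.627853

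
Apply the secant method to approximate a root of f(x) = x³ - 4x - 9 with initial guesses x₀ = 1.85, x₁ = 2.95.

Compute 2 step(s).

f(x) = x³ - 4x - 9
x₀ = 1.85, x₁ = 2.95

Secant formula: x_{n+1} = x_n - f(x_n)(x_n - x_{n-1})/(f(x_n) - f(x_{n-1}))

Iteration 1:
  f(1.850000) = -10.068375
  f(2.950000) = 4.872375
  x_2 = 2.950000 - 4.872375×(2.950000 - 1.850000)/(4.872375 - (-10.068375))
       = 2.591276
Iteration 2:
  f(2.950000) = 4.872375
  f(2.591276) = -1.965441
  x_3 = 2.591276 - (-1.965441)×(2.591276 - 2.950000)/(-1.965441 - 4.872375)
       = 2.694386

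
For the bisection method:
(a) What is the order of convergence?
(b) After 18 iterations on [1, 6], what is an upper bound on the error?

(a) Bisection has linear (order 1) convergence; the error is halved each step.

(b) Error bound = (b-a)/2^n = (6 - 1)/2^{18}
    = 5/2^{18}

(a) 1 (linear); (b) error ≤ 1.91e-05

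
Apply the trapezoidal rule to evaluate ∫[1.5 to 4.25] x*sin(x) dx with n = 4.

f(x) = x*sin(x)
a = 1.5, b = 4.25, n = 4
h = (b - a)/n = 0.687500

Trapezoidal rule: (h/2)[f(x₀) + 2f(x₁) + 2f(x₂) + ... + f(xₙ)]

x_0 = 1.5000, f(x_0) = 1.496242, coefficient = 1
x_1 = 2.1875, f(x_1) = 1.784539, coefficient = 2
x_2 = 2.8750, f(x_2) = 0.757407, coefficient = 2
x_3 = 3.5625, f(x_3) = -1.455598, coefficient = 2
x_4 = 4.2500, f(x_4) = -3.803705, coefficient = 1

I ≈ (0.687500/2) × -0.134765 = -0.046325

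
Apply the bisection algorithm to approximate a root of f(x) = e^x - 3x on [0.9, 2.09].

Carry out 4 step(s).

f(x) = e^x - 3x
Initial interval: [0.9, 2.09]

Iteration 1:
  c_1 = (0.900000 + 2.090000)/2 = 1.495000
  f(c_1) = f(1.495000) = -0.025663
  f(a) × f(c) ≥ 0, new interval: [1.495000, 2.090000]
Iteration 2:
  c_2 = (1.495000 + 2.090000)/2 = 1.792500
  f(c_2) = f(1.792500) = 0.626945
  f(a) × f(c) < 0, new interval: [1.495000, 1.792500]
Iteration 3:
  c_3 = (1.495000 + 1.792500)/2 = 1.643750
  f(c_3) = f(1.643750) = 0.243288
  f(a) × f(c) < 0, new interval: [1.495000, 1.643750]
Iteration 4:
  c_4 = (1.495000 + 1.643750)/2 = 1.569375
  f(c_4) = f(1.569375) = 0.095520
  f(a) × f(c) < 0, new interval: [1.495000, 1.569375]

After 4 iteration(s), the approximation is c_4 = 1.569375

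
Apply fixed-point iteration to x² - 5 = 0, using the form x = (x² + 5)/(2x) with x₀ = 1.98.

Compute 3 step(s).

Equation: x² - 5 = 0
Fixed-point form: x = (x² + 5)/(2x)
x₀ = 1.98

x_1 = g(1.980000) = 2.252626
x_2 = g(2.252626) = 2.236129
x_3 = g(2.236129) = 2.236068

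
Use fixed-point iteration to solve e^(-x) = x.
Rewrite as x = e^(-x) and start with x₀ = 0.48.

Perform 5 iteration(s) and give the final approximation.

Equation: e^(-x) = x
Fixed-point form: x = e^(-x)
x₀ = 0.48

x_1 = g(0.480000) = 0.618783
x_2 = g(0.618783) = 0.538599
x_3 = g(0.538599) = 0.583565
x_4 = g(0.583565) = 0.557906
x_5 = g(0.557906) = 0.572407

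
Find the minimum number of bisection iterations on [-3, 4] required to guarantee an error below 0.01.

We need (b-a)/2^n ≤ 0.01
(4 - (-3))/2^n ≤ 0.01
7/2^n ≤ 0.01
2^n ≥ 700
n ≥ log₂(700) = 9.45
n ≥ 10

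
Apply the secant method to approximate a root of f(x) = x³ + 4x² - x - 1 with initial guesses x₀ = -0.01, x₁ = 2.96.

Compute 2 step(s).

f(x) = x³ + 4x² - x - 1
x₀ = -0.01, x₁ = 2.96

Secant formula: x_{n+1} = x_n - f(x_n)(x_n - x_{n-1})/(f(x_n) - f(x_{n-1}))

Iteration 1:
  f(-0.010000) = -0.989601
  f(2.960000) = 57.020736
  x_2 = 2.960000 - 57.020736×(2.960000 - (-0.010000))/(57.020736 - (-0.989601))
       = 0.040665
Iteration 2:
  f(2.960000) = 57.020736
  f(0.040665) = -1.033983
  x_3 = 0.040665 - (-1.033983)×(0.040665 - 2.960000)/(-1.033983 - 57.020736)
       = 0.092660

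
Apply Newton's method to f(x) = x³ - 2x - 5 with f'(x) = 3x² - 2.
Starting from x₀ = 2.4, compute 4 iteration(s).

f(x) = x³ - 2x - 5
f'(x) = 3x² - 2
x₀ = 2.4

Newton-Raphson formula: x_{n+1} = x_n - f(x_n)/f'(x_n)

Iteration 1:
  f(2.400000) = 4.024000
  f'(2.400000) = 15.280000
  x_1 = 2.400000 - 4.024000/15.280000 = 2.136649
Iteration 2:
  f(2.136649) = 0.481082
  f'(2.136649) = 11.695810
  x_2 = 2.136649 - 0.481082/11.695810 = 2.095516
Iteration 3:
  f(2.095516) = 0.010775
  f'(2.095516) = 11.173567
  x_3 = 2.095516 - 0.010775/11.173567 = 2.094552
Iteration 4:
  f(2.094552) = 0.000006
  f'(2.094552) = 11.161444
  x_4 = 2.094552 - 0.000006/11.161444 = 2.094551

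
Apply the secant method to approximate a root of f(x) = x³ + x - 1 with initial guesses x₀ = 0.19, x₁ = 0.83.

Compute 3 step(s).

f(x) = x³ + x - 1
x₀ = 0.19, x₁ = 0.83

Secant formula: x_{n+1} = x_n - f(x_n)(x_n - x_{n-1})/(f(x_n) - f(x_{n-1}))

Iteration 1:
  f(0.190000) = -0.803141
  f(0.830000) = 0.401787
  x_2 = 0.830000 - 0.401787×(0.830000 - 0.190000)/(0.401787 - (-0.803141))
       = 0.616590
Iteration 2:
  f(0.830000) = 0.401787
  f(0.616590) = -0.148993
  x_3 = 0.616590 - (-0.148993)×(0.616590 - 0.830000)/(-0.148993 - 0.401787)
       = 0.674320
Iteration 3:
  f(0.616590) = -0.148993
  f(0.674320) = -0.019061
  x_4 = 0.674320 - (-0.019061)×(0.674320 - 0.616590)/(-0.019061 - (-0.148993))
       = 0.682789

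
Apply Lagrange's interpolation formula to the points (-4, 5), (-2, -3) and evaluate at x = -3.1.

Lagrange interpolation formula:
P(x) = Σ yᵢ × Lᵢ(x)
where Lᵢ(x) = Π_{j≠i} (x - xⱼ)/(xᵢ - xⱼ)

L_0(-3.1) = (-3.1 - (-2))/(-4 - (-2)) = 0.550000
L_1(-3.1) = (-3.1 - (-4))/(-2 - (-4)) = 0.450000

P(-3.1) = 5×L_0(-3.1) + (-3)×L_1(-3.1)
P(-3.1) = 1.400000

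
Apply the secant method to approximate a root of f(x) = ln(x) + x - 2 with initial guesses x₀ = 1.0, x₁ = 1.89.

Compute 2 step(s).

f(x) = ln(x) + x - 2
x₀ = 1.0, x₁ = 1.89

Secant formula: x_{n+1} = x_n - f(x_n)(x_n - x_{n-1})/(f(x_n) - f(x_{n-1}))

Iteration 1:
  f(1.000000) = -1.000000
  f(1.890000) = 0.526577
  x_2 = 1.890000 - 0.526577×(1.890000 - 1.000000)/(0.526577 - (-1.000000))
       = 1.583004
Iteration 2:
  f(1.890000) = 0.526577
  f(1.583004) = 0.042328
  x_3 = 1.583004 - 0.042328×(1.583004 - 1.890000)/(0.042328 - 0.526577)
       = 1.556169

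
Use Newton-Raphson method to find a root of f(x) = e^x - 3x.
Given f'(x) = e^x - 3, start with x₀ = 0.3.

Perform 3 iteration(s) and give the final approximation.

f(x) = e^x - 3x
f'(x) = e^x - 3
x₀ = 0.3

Newton-Raphson formula: x_{n+1} = x_n - f(x_n)/f'(x_n)

Iteration 1:
  f(0.300000) = 0.449859
  f'(0.300000) = -1.650141
  x_1 = 0.300000 - 0.449859/(-1.650141) = 0.572618
Iteration 2:
  f(0.572618) = 0.055048
  f'(0.572618) = -1.227097
  x_2 = 0.572618 - 0.055048/(-1.227097) = 0.617479
Iteration 3:
  f(0.617479) = 0.001811
  f'(0.617479) = -1.145753
  x_3 = 0.617479 - 0.001811/(-1.145753) = 0.619059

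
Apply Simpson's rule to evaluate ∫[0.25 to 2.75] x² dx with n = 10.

f(x) = x²
a = 0.25, b = 2.75, n = 10
h = (b - a)/n = 0.250000

Simpson's rule: (h/3)[f(x₀) + 4f(x₁) + 2f(x₂) + ... + f(xₙ)]

x_0 = 0.2500, f(x_0) = 0.062500, coefficient = 1
x_1 = 0.5000, f(x_1) = 0.250000, coefficient = 4
x_2 = 0.7500, f(x_2) = 0.562500, coefficient = 2
x_3 = 1.0000, f(x_3) = 1.000000, coefficient = 4
x_4 = 1.2500, f(x_4) = 1.562500, coefficient = 2
x_5 = 1.5000, f(x_5) = 2.250000, coefficient = 4
x_6 = 1.7500, f(x_6) = 3.062500, coefficient = 2
x_7 = 2.0000, f(x_7) = 4.000000, coefficient = 4
x_8 = 2.2500, f(x_8) = 5.062500, coefficient = 2
x_9 = 2.5000, f(x_9) = 6.250000, coefficient = 4
x_10 = 2.7500, f(x_10) = 7.562500, coefficient = 1

I ≈ (0.250000/3) × 83.125000 = 6.927083
Exact value: 6.927083
Error: 0.000000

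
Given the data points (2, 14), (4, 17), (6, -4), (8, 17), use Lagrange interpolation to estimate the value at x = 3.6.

Lagrange interpolation formula:
P(x) = Σ yᵢ × Lᵢ(x)
where Lᵢ(x) = Π_{j≠i} (x - xⱼ)/(xᵢ - xⱼ)

L_0(3.6) = (3.6 - 4)/(2 - 4) × (3.6 - 6)/(2 - 6) × (3.6 - 8)/(2 - 8) = 0.088000
L_1(3.6) = (3.6 - 2)/(4 - 2) × (3.6 - 6)/(4 - 6) × (3.6 - 8)/(4 - 8) = 1.056000
L_2(3.6) = (3.6 - 2)/(6 - 2) × (3.6 - 4)/(6 - 4) × (3.6 - 8)/(6 - 8) = -0.176000
L_3(3.6) = (3.6 - 2)/(8 - 2) × (3.6 - 4)/(8 - 4) × (3.6 - 6)/(8 - 6) = 0.032000

P(3.6) = 14×L_0(3.6) + 17×L_1(3.6) + (-4)×L_2(3.6) + 17×L_3(3.6)
P(3.6) = 20.432000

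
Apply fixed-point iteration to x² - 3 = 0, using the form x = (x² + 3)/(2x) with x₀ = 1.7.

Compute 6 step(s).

Equation: x² - 3 = 0
Fixed-point form: x = (x² + 3)/(2x)
x₀ = 1.7

x_1 = g(1.700000) = 1.732353
x_2 = g(1.732353) = 1.732051
x_3 = g(1.732051) = 1.732051
x_4 = g(1.732051) = 1.732051
x_5 = g(1.732051) = 1.732051
x_6 = g(1.732051) = 1.732051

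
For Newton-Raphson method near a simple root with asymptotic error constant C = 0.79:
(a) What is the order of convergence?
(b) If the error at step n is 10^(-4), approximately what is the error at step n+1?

(a) Newton-Raphson has quadratic (order 2) convergence near simple roots.
    This means |e_{n+1}| ≈ C|e_n|².

(b) With |e_n| = 10^(-4) and C = 0.79:
    |e_{n+1}| ≈ 0.79 × (10^(-4))² = 0.79 × 10^(-8)

(a) 2 (quadratic); (b) |e_{n+1}| ≈ 7.900e-09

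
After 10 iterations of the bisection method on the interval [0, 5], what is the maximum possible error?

Bisection error bound: |error| ≤ (b-a)/2^n
|error| ≤ (5 - 0)/2^10 = 5/2^10
|error| ≤ 0.0048828125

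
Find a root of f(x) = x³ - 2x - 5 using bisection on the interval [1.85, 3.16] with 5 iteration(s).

f(x) = x³ - 2x - 5
Initial interval: [1.85, 3.16]

Iteration 1:
  c_1 = (1.850000 + 3.160000)/2 = 2.505000
  f(c_1) = f(2.505000) = 5.708938
  f(a) × f(c) < 0, new interval: [1.850000, 2.505000]
Iteration 2:
  c_2 = (1.850000 + 2.505000)/2 = 2.177500
  f(c_2) = f(2.177500) = 0.969630
  f(a) × f(c) < 0, new interval: [1.850000, 2.177500]
Iteration 3:
  c_3 = (1.850000 + 2.177500)/2 = 2.013750
  f(c_3) = f(2.013750) = -0.861363
  f(a) × f(c) ≥ 0, new interval: [2.013750, 2.177500]
Iteration 4:
  c_4 = (2.013750 + 2.177500)/2 = 2.095625
  f(c_4) = f(2.095625) = 0.011989
  f(a) × f(c) < 0, new interval: [2.013750, 2.095625]
Iteration 5:
  c_5 = (2.013750 + 2.095625)/2 = 2.054688
  f(c_5) = f(2.054688) = -0.435017
  f(a) × f(c) ≥ 0, new interval: [2.054688, 2.095625]

After 5 iteration(s), the approximation is c_5 = 2.054688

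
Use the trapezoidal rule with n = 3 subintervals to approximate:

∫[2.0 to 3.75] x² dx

f(x) = x²
a = 2.0, b = 3.75, n = 3
h = (b - a)/n = 0.583333

Trapezoidal rule: (h/2)[f(x₀) + 2f(x₁) + 2f(x₂) + ... + f(xₙ)]

x_0 = 2.0000, f(x_0) = 4.000000, coefficient = 1
x_1 = 2.5833, f(x_1) = 6.673611, coefficient = 2
x_2 = 3.1667, f(x_2) = 10.027778, coefficient = 2
x_3 = 3.7500, f(x_3) = 14.062500, coefficient = 1

I ≈ (0.583333/2) × 51.465278 = 15.010706
Exact value: 14.911458
Error: 0.099248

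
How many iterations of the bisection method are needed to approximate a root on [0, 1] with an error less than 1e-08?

We need (b-a)/2^n ≤ 1e-08
(1 - 0)/2^n ≤ 1e-08
1/2^n ≤ 1e-08
2^n ≥ 100000000
n ≥ log₂(100000000) = 26.58
n ≥ 27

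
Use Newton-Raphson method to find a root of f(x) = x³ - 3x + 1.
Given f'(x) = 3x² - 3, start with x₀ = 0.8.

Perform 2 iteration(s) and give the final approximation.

f(x) = x³ - 3x + 1
f'(x) = 3x² - 3
x₀ = 0.8

Newton-Raphson formula: x_{n+1} = x_n - f(x_n)/f'(x_n)

Iteration 1:
  f(0.800000) = -0.888000
  f'(0.800000) = -1.080000
  x_1 = 0.800000 - (-0.888000)/(-1.080000) = -0.022222
Iteration 2:
  f(-0.022222) = 1.066656
  f'(-0.022222) = -2.998519
  x_2 = -0.022222 - 1.066656/(-2.998519) = 0.333505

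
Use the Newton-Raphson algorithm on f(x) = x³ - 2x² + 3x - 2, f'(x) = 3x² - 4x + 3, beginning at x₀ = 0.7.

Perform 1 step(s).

f(x) = x³ - 2x² + 3x - 2
f'(x) = 3x² - 4x + 3
x₀ = 0.7

Newton-Raphson formula: x_{n+1} = x_n - f(x_n)/f'(x_n)

Iteration 1:
  f(0.700000) = -0.537000
  f'(0.700000) = 1.670000
  x_1 = 0.700000 - (-0.537000)/1.670000 = 1.021557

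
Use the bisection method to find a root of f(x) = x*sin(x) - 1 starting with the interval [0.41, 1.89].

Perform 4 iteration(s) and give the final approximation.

f(x) = x*sin(x) - 1
Initial interval: [0.41, 1.89]

Iteration 1:
  c_1 = (0.410000 + 1.890000)/2 = 1.150000
  f(c_1) = f(1.150000) = 0.049679
  f(a) × f(c) < 0, new interval: [0.410000, 1.150000]
Iteration 2:
  c_2 = (0.410000 + 1.150000)/2 = 0.780000
  f(c_2) = f(0.780000) = -0.451442
  f(a) × f(c) ≥ 0, new interval: [0.780000, 1.150000]
Iteration 3:
  c_3 = (0.780000 + 1.150000)/2 = 0.965000
  f(c_3) = f(0.965000) = -0.206723
  f(a) × f(c) ≥ 0, new interval: [0.965000, 1.150000]
Iteration 4:
  c_4 = (0.965000 + 1.150000)/2 = 1.057500
  f(c_4) = f(1.057500) = -0.078779
  f(a) × f(c) ≥ 0, new interval: [1.057500, 1.150000]

After 4 iteration(s), the approximation is c_4 = 1.057500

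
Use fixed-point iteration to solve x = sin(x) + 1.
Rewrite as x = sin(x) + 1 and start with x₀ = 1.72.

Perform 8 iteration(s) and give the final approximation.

Equation: x = sin(x) + 1
Fixed-point form: x = sin(x) + 1
x₀ = 1.72

x_1 = g(1.720000) = 1.988890
x_2 = g(1.988890) = 1.913865
x_3 = g(1.913865) = 1.941727
x_4 = g(1.941727) = 1.931990
x_5 = g(1.931990) = 1.935476
x_6 = g(1.935476) = 1.934238
x_7 = g(1.934238) = 1.934679
x_8 = g(1.934679) = 1.934522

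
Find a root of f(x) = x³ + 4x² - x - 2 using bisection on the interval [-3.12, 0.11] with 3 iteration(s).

f(x) = x³ + 4x² - x - 2
Initial interval: [-3.12, 0.11]

Iteration 1:
  c_1 = (-3.120000 + 0.110000)/2 = -1.505000
  f(c_1) = f(-1.505000) = 5.156237
  f(a) × f(c) ≥ 0, new interval: [-1.505000, 0.110000]
Iteration 2:
  c_2 = (-1.505000 + 0.110000)/2 = -0.697500
  f(c_2) = f(-0.697500) = 0.304187
  f(a) × f(c) ≥ 0, new interval: [-0.697500, 0.110000]
Iteration 3:
  c_3 = (-0.697500 + 0.110000)/2 = -0.293750
  f(c_3) = f(-0.293750) = -1.386441
  f(a) × f(c) < 0, new interval: [-0.697500, -0.293750]

After 3 iteration(s), the approximation is c_3 = -0.293750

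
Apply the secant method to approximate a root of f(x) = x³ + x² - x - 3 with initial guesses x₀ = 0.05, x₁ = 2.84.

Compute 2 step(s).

f(x) = x³ + x² - x - 3
x₀ = 0.05, x₁ = 2.84

Secant formula: x_{n+1} = x_n - f(x_n)(x_n - x_{n-1})/(f(x_n) - f(x_{n-1}))

Iteration 1:
  f(0.050000) = -3.047375
  f(2.840000) = 25.131904
  x_2 = 2.840000 - 25.131904×(2.840000 - 0.050000)/(25.131904 - (-3.047375))
       = 0.351717
Iteration 2:
  f(2.840000) = 25.131904
  f(0.351717) = -3.184503
  x_3 = 0.351717 - (-3.184503)×(0.351717 - 2.840000)/(-3.184503 - 25.131904)
       = 0.631553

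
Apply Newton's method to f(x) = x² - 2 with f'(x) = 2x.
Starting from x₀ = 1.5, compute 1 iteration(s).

f(x) = x² - 2
f'(x) = 2x
x₀ = 1.5

Newton-Raphson formula: x_{n+1} = x_n - f(x_n)/f'(x_n)

Iteration 1:
  f(1.500000) = 0.250000
  f'(1.500000) = 3.000000
  x_1 = 1.500000 - 0.250000/3.000000 = 1.416667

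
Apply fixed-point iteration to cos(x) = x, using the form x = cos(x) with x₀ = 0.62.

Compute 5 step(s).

Equation: cos(x) = x
Fixed-point form: x = cos(x)
x₀ = 0.62

x_1 = g(0.620000) = 0.813878
x_2 = g(0.813878) = 0.686684
x_3 = g(0.686684) = 0.773352
x_4 = g(0.773352) = 0.715573
x_5 = g(0.715573) = 0.754718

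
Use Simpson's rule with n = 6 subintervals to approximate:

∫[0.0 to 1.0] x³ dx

f(x) = x³
a = 0.0, b = 1.0, n = 6
h = (b - a)/n = 0.166667

Simpson's rule: (h/3)[f(x₀) + 4f(x₁) + 2f(x₂) + ... + f(xₙ)]

x_0 = 0.0000, f(x_0) = 0.000000, coefficient = 1
x_1 = 0.1667, f(x_1) = 0.004630, coefficient = 4
x_2 = 0.3333, f(x_2) = 0.037037, coefficient = 2
x_3 = 0.5000, f(x_3) = 0.125000, coefficient = 4
x_4 = 0.6667, f(x_4) = 0.296296, coefficient = 2
x_5 = 0.8333, f(x_5) = 0.578704, coefficient = 4
x_6 = 1.0000, f(x_6) = 1.000000, coefficient = 1

I ≈ (0.166667/3) × 4.500000 = 0.250000
Exact value: 0.250000
Error: 0.000000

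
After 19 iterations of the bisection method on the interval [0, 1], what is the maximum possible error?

Bisection error bound: |error| ≤ (b-a)/2^n
|error| ≤ (1 - 0)/2^19 = 1/2^19
|error| ≤ 0.0000019073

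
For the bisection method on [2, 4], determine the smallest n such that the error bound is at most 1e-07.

We need (b-a)/2^n ≤ 1e-07
(4 - 2)/2^n ≤ 1e-07
2/2^n ≤ 1e-07
2^n ≥ 20000000
n ≥ log₂(20000000) = 24.25
n ≥ 25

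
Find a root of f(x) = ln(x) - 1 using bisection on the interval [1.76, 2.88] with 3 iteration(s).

f(x) = ln(x) - 1
Initial interval: [1.76, 2.88]

Iteration 1:
  c_1 = (1.760000 + 2.880000)/2 = 2.320000
  f(c_1) = f(2.320000) = -0.158433
  f(a) × f(c) ≥ 0, new interval: [2.320000, 2.880000]
Iteration 2:
  c_2 = (2.320000 + 2.880000)/2 = 2.600000
  f(c_2) = f(2.600000) = -0.044489
  f(a) × f(c) ≥ 0, new interval: [2.600000, 2.880000]
Iteration 3:
  c_3 = (2.600000 + 2.880000)/2 = 2.740000
  f(c_3) = f(2.740000) = 0.007958
  f(a) × f(c) < 0, new interval: [2.600000, 2.740000]

After 3 iteration(s), the approximation is c_3 = 2.740000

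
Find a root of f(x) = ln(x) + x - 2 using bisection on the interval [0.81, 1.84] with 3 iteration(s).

f(x) = ln(x) + x - 2
Initial interval: [0.81, 1.84]

Iteration 1:
  c_1 = (0.810000 + 1.840000)/2 = 1.325000
  f(c_1) = f(1.325000) = -0.393588
  f(a) × f(c) ≥ 0, new interval: [1.325000, 1.840000]
Iteration 2:
  c_2 = (1.325000 + 1.840000)/2 = 1.582500
  f(c_2) = f(1.582500) = 0.041506
  f(a) × f(c) < 0, new interval: [1.325000, 1.582500]
Iteration 3:
  c_3 = (1.325000 + 1.582500)/2 = 1.453750
  f(c_3) = f(1.453750) = -0.172104
  f(a) × f(c) ≥ 0, new interval: [1.453750, 1.582500]

After 3 iteration(s), the approximation is c_3 = 1.453750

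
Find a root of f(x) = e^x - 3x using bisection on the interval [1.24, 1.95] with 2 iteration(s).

f(x) = e^x - 3x
Initial interval: [1.24, 1.95]

Iteration 1:
  c_1 = (1.240000 + 1.950000)/2 = 1.595000
  f(c_1) = f(1.595000) = 0.143329
  f(a) × f(c) < 0, new interval: [1.240000, 1.595000]
Iteration 2:
  c_2 = (1.240000 + 1.595000)/2 = 1.417500
  f(c_2) = f(1.417500) = -0.125709
  f(a) × f(c) ≥ 0, new interval: [1.417500, 1.595000]

After 2 iteration(s), the approximation is c_2 = 1.417500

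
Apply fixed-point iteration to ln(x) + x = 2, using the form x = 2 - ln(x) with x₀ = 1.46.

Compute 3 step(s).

Equation: ln(x) + x = 2
Fixed-point form: x = 2 - ln(x)
x₀ = 1.46

x_1 = g(1.460000) = 1.621564
x_2 = g(1.621564) = 1.516609
x_3 = g(1.516609) = 1.583523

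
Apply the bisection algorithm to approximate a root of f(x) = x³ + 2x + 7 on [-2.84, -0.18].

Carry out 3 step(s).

f(x) = x³ + 2x + 7
Initial interval: [-2.84, -0.18]

Iteration 1:
  c_1 = (-2.840000 + (-0.180000))/2 = -1.510000
  f(c_1) = f(-1.510000) = 0.537049
  f(a) × f(c) < 0, new interval: [-2.840000, -1.510000]
Iteration 2:
  c_2 = (-2.840000 + (-1.510000))/2 = -2.175000
  f(c_2) = f(-2.175000) = -7.639109
  f(a) × f(c) ≥ 0, new interval: [-2.175000, -1.510000]
Iteration 3:
  c_3 = (-2.175000 + (-1.510000))/2 = -1.842500
  f(c_3) = f(-1.842500) = -2.939931
  f(a) × f(c) ≥ 0, new interval: [-1.842500, -1.510000]

After 3 iteration(s), the approximation is c_3 = -1.842500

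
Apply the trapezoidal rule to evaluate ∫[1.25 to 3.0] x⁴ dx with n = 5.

f(x) = x⁴
a = 1.25, b = 3.0, n = 5
h = (b - a)/n = 0.350000

Trapezoidal rule: (h/2)[f(x₀) + 2f(x₁) + 2f(x₂) + ... + f(xₙ)]

x_0 = 1.2500, f(x_0) = 2.441406, coefficient = 1
x_1 = 1.6000, f(x_1) = 6.553600, coefficient = 2
x_2 = 1.9500, f(x_2) = 14.459006, coefficient = 2
x_3 = 2.3000, f(x_3) = 27.984100, coefficient = 2
x_4 = 2.6500, f(x_4) = 49.315506, coefficient = 2
x_5 = 3.0000, f(x_5) = 81.000000, coefficient = 1

I ≈ (0.350000/2) × 280.065831 = 49.011520
Exact value: 47.989648
Error: 1.021872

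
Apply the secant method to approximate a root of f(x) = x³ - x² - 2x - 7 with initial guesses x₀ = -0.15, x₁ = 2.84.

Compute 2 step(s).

f(x) = x³ - x² - 2x - 7
x₀ = -0.15, x₁ = 2.84

Secant formula: x_{n+1} = x_n - f(x_n)(x_n - x_{n-1})/(f(x_n) - f(x_{n-1}))

Iteration 1:
  f(-0.150000) = -6.725875
  f(2.840000) = 2.160704
  x_2 = 2.840000 - 2.160704×(2.840000 - (-0.150000))/(2.160704 - (-6.725875))
       = 2.113004
Iteration 2:
  f(2.840000) = 2.160704
  f(2.113004) = -6.256681
  x_3 = 2.113004 - (-6.256681)×(2.113004 - 2.840000)/(-6.256681 - 2.160704)
       = 2.653384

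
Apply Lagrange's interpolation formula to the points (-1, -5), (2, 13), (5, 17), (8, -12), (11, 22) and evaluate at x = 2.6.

Lagrange interpolation formula:
P(x) = Σ yᵢ × Lᵢ(x)
where Lᵢ(x) = Π_{j≠i} (x - xⱼ)/(xᵢ - xⱼ)

L_0(2.6) = (2.6 - 2)/(-1 - 2) × (2.6 - 5)/(-1 - 5) × (2.6 - 8)/(-1 - 8) × (2.6 - 11)/(-1 - 11) = -0.033600
L_1(2.6) = (2.6 - (-1))/(2 - (-1)) × (2.6 - 5)/(2 - 5) × (2.6 - 8)/(2 - 8) × (2.6 - 11)/(2 - 11) = 0.806400
L_2(2.6) = (2.6 - (-1))/(5 - (-1)) × (2.6 - 2)/(5 - 2) × (2.6 - 8)/(5 - 8) × (2.6 - 11)/(5 - 11) = 0.302400
L_3(2.6) = (2.6 - (-1))/(8 - (-1)) × (2.6 - 2)/(8 - 2) × (2.6 - 5)/(8 - 5) × (2.6 - 11)/(8 - 11) = -0.089600
L_4(2.6) = (2.6 - (-1))/(11 - (-1)) × (2.6 - 2)/(11 - 2) × (2.6 - 5)/(11 - 5) × (2.6 - 8)/(11 - 8) = 0.014400

P(2.6) = (-5)×L_0(2.6) + 13×L_1(2.6) + 17×L_2(2.6) + (-12)×L_3(2.6) + 22×L_4(2.6)
P(2.6) = 17.184000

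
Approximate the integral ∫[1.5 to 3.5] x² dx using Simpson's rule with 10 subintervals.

f(x) = x²
a = 1.5, b = 3.5, n = 10
h = (b - a)/n = 0.200000

Simpson's rule: (h/3)[f(x₀) + 4f(x₁) + 2f(x₂) + ... + f(xₙ)]

x_0 = 1.5000, f(x_0) = 2.250000, coefficient = 1
x_1 = 1.7000, f(x_1) = 2.890000, coefficient = 4
x_2 = 1.9000, f(x_2) = 3.610000, coefficient = 2
x_3 = 2.1000, f(x_3) = 4.410000, coefficient = 4
x_4 = 2.3000, f(x_4) = 5.290000, coefficient = 2
x_5 = 2.5000, f(x_5) = 6.250000, coefficient = 4
x_6 = 2.7000, f(x_6) = 7.290000, coefficient = 2
x_7 = 2.9000, f(x_7) = 8.410000, coefficient = 4
x_8 = 3.1000, f(x_8) = 9.610000, coefficient = 2
x_9 = 3.3000, f(x_9) = 10.890000, coefficient = 4
x_10 = 3.5000, f(x_10) = 12.250000, coefficient = 1

I ≈ (0.200000/3) × 197.500000 = 13.166667
Exact value: 13.166667
Error: 0.000000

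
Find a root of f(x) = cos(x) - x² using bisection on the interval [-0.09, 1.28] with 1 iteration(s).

f(x) = cos(x) - x²
Initial interval: [-0.09, 1.28]

Iteration 1:
  c_1 = (-0.090000 + 1.280000)/2 = 0.595000
  f(c_1) = f(0.595000) = 0.474123
  f(a) × f(c) ≥ 0, new interval: [0.595000, 1.280000]

After 1 iteration(s), the approximation is c_1 = 0.595000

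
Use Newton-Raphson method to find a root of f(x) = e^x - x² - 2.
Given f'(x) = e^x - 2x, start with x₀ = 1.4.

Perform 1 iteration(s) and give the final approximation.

f(x) = e^x - x² - 2
f'(x) = e^x - 2x
x₀ = 1.4

Newton-Raphson formula: x_{n+1} = x_n - f(x_n)/f'(x_n)

Iteration 1:
  f(1.400000) = 0.095200
  f'(1.400000) = 1.255200
  x_1 = 1.400000 - 0.095200/1.255200 = 1.324156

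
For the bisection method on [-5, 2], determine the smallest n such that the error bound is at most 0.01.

We need (b-a)/2^n ≤ 0.01
(2 - (-5))/2^n ≤ 0.01
7/2^n ≤ 0.01
2^n ≥ 700
n ≥ log₂(700) = 9.45
n ≥ 10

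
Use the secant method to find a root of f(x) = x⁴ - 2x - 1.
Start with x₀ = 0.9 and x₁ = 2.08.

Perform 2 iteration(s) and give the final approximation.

f(x) = x⁴ - 2x - 1
x₀ = 0.9, x₁ = 2.08

Secant formula: x_{n+1} = x_n - f(x_n)(x_n - x_{n-1})/(f(x_n) - f(x_{n-1}))

Iteration 1:
  f(0.900000) = -2.143900
  f(2.080000) = 13.557737
  x_2 = 2.080000 - 13.557737×(2.080000 - 0.900000)/(13.557737 - (-2.143900))
       = 1.061117
Iteration 2:
  f(2.080000) = 13.557737
  f(1.061117) = -1.854427
  x_3 = 1.061117 - (-1.854427)×(1.061117 - 2.080000)/(-1.854427 - 13.557737)
       = 1.183711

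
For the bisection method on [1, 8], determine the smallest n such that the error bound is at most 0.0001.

We need (b-a)/2^n ≤ 0.0001
(8 - 1)/2^n ≤ 0.0001
7/2^n ≤ 0.0001
2^n ≥ 70000
n ≥ log₂(70000) = 16.10
n ≥ 17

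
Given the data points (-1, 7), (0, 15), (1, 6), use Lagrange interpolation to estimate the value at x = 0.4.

Lagrange interpolation formula:
P(x) = Σ yᵢ × Lᵢ(x)
where Lᵢ(x) = Π_{j≠i} (x - xⱼ)/(xᵢ - xⱼ)

L_0(0.4) = (0.4 - 0)/(-1 - 0) × (0.4 - 1)/(-1 - 1) = -0.120000
L_1(0.4) = (0.4 - (-1))/(0 - (-1)) × (0.4 - 1)/(0 - 1) = 0.840000
L_2(0.4) = (0.4 - (-1))/(1 - (-1)) × (0.4 - 0)/(1 - 0) = 0.280000

P(0.4) = 7×L_0(0.4) + 15×L_1(0.4) + 6×L_2(0.4)
P(0.4) = 13.440000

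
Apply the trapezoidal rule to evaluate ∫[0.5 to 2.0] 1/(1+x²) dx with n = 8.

f(x) = 1/(1+x²)
a = 0.5, b = 2.0, n = 8
h = (b - a)/n = 0.187500

Trapezoidal rule: (h/2)[f(x₀) + 2f(x₁) + 2f(x₂) + ... + f(xₙ)]

x_0 = 0.5000, f(x_0) = 0.800000, coefficient = 1
x_1 = 0.6875, f(x_1) = 0.679045, coefficient = 2
x_2 = 0.8750, f(x_2) = 0.566372, coefficient = 2
x_3 = 1.0625, f(x_3) = 0.469725, coefficient = 2
x_4 = 1.2500, f(x_4) = 0.390244, coefficient = 2
x_5 = 1.4375, f(x_5) = 0.326115, coefficient = 2
x_6 = 1.6250, f(x_6) = 0.274678, coefficient = 2
x_7 = 1.8125, f(x_7) = 0.233364, coefficient = 2
x_8 = 2.0000, f(x_8) = 0.200000, coefficient = 1

I ≈ (0.187500/2) × 6.879084 = 0.644914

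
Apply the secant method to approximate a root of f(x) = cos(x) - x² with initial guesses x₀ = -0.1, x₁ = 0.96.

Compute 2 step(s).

f(x) = cos(x) - x²
x₀ = -0.1, x₁ = 0.96

Secant formula: x_{n+1} = x_n - f(x_n)(x_n - x_{n-1})/(f(x_n) - f(x_{n-1}))

Iteration 1:
  f(-0.100000) = 0.985004
  f(0.960000) = -0.348080
  x_2 = 0.960000 - (-0.348080)×(0.960000 - (-0.100000))/(-0.348080 - 0.985004)
       = 0.683225
Iteration 2:
  f(0.960000) = -0.348080
  f(0.683225) = 0.308745
  x_3 = 0.683225 - 0.308745×(0.683225 - 0.960000)/(0.308745 - (-0.348080))
       = 0.813325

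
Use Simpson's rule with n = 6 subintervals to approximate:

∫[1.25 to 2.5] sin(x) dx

f(x) = sin(x)
a = 1.25, b = 2.5, n = 6
h = (b - a)/n = 0.208333

Simpson's rule: (h/3)[f(x₀) + 4f(x₁) + 2f(x₂) + ... + f(xₙ)]

x_0 = 1.2500, f(x_0) = 0.948985, coefficient = 1
x_1 = 1.4583, f(x_1) = 0.993683, coefficient = 4
x_2 = 1.6667, f(x_2) = 0.995408, coefficient = 2
x_3 = 1.8750, f(x_3) = 0.954086, coefficient = 4
x_4 = 2.0833, f(x_4) = 0.871503, coefficient = 2
x_5 = 2.2917, f(x_5) = 0.751232, coefficient = 4
x_6 = 2.5000, f(x_6) = 0.598472, coefficient = 1

I ≈ (0.208333/3) × 16.077279 = 1.116478
Exact value: 1.116466
Error: 0.000012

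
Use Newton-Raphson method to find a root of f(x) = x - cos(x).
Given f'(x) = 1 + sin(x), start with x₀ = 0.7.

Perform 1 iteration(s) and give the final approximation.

f(x) = x - cos(x)
f'(x) = 1 + sin(x)
x₀ = 0.7

Newton-Raphson formula: x_{n+1} = x_n - f(x_n)/f'(x_n)

Iteration 1:
  f(0.700000) = -0.064842
  f'(0.700000) = 1.644218
  x_1 = 0.700000 - (-0.064842)/1.644218 = 0.739436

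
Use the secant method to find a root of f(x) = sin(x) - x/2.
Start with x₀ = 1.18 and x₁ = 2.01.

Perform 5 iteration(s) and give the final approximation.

f(x) = sin(x) - x/2
x₀ = 1.18, x₁ = 2.01

Secant formula: x_{n+1} = x_n - f(x_n)(x_n - x_{n-1})/(f(x_n) - f(x_{n-1}))

Iteration 1:
  f(1.180000) = 0.334606
  f(2.010000) = -0.099909
  x_2 = 2.010000 - (-0.099909)×(2.010000 - 1.180000)/(-0.099909 - 0.334606)
       = 1.819156
Iteration 2:
  f(2.010000) = -0.099909
  f(1.819156) = 0.059739
  x_3 = 1.819156 - 0.059739×(1.819156 - 2.010000)/(0.059739 - (-0.099909))
       = 1.890568
Iteration 3:
  f(1.819156) = 0.059739
  f(1.890568) = 0.004023
  x_4 = 1.890568 - 0.004023×(1.890568 - 1.819156)/(0.004023 - 0.059739)
       = 1.895725
Iteration 4:
  f(1.890568) = 0.004023
  f(1.895725) = -0.000189
  x_5 = 1.895725 - (-0.000189)×(1.895725 - 1.890568)/(-0.000189 - 0.004023)
       = 1.895494
Iteration 5:
  f(1.895725) = -0.000189
  f(1.895494) = 0.000001
  x_6 = 1.895494 - 0.000001×(1.895494 - 1.895725)/(0.000001 - (-0.000189))
       = 1.895494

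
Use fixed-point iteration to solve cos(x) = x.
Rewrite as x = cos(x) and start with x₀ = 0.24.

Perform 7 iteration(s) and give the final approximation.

Equation: cos(x) = x
Fixed-point form: x = cos(x)
x₀ = 0.24

x_1 = g(0.240000) = 0.971338
x_2 = g(0.971338) = 0.564195
x_3 = g(0.564195) = 0.845019
x_4 = g(0.845019) = 0.663717
x_5 = g(0.663717) = 0.787708
x_6 = g(0.787708) = 0.705472
x_7 = g(0.705472) = 0.761306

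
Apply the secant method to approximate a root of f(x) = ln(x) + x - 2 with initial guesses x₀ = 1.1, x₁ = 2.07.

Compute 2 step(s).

f(x) = ln(x) + x - 2
x₀ = 1.1, x₁ = 2.07

Secant formula: x_{n+1} = x_n - f(x_n)(x_n - x_{n-1})/(f(x_n) - f(x_{n-1}))

Iteration 1:
  f(1.100000) = -0.804690
  f(2.070000) = 0.797549
  x_2 = 2.070000 - 0.797549×(2.070000 - 1.100000)/(0.797549 - (-0.804690))
       = 1.587162
Iteration 2:
  f(2.070000) = 0.797549
  f(1.587162) = 0.049109
  x_3 = 1.587162 - 0.049109×(1.587162 - 2.070000)/(0.049109 - 0.797549)
       = 1.555480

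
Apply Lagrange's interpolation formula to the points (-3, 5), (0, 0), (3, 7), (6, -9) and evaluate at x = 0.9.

Lagrange interpolation formula:
P(x) = Σ yᵢ × Lᵢ(x)
where Lᵢ(x) = Π_{j≠i} (x - xⱼ)/(xᵢ - xⱼ)

L_0(0.9) = (0.9 - 0)/(-3 - 0) × (0.9 - 3)/(-3 - 3) × (0.9 - 6)/(-3 - 6) = -0.059500
L_1(0.9) = (0.9 - (-3))/(0 - (-3)) × (0.9 - 3)/(0 - 3) × (0.9 - 6)/(0 - 6) = 0.773500
L_2(0.9) = (0.9 - (-3))/(3 - (-3)) × (0.9 - 0)/(3 - 0) × (0.9 - 6)/(3 - 6) = 0.331500
L_3(0.9) = (0.9 - (-3))/(6 - (-3)) × (0.9 - 0)/(6 - 0) × (0.9 - 3)/(6 - 3) = -0.045500

P(0.9) = 5×L_0(0.9) + 0×L_1(0.9) + 7×L_2(0.9) + (-9)×L_3(0.9)
P(0.9) = 2.432500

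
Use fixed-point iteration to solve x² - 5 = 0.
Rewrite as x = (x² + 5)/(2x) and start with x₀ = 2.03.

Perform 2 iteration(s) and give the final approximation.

Equation: x² - 5 = 0
Fixed-point form: x = (x² + 5)/(2x)
x₀ = 2.03

x_1 = g(2.030000) = 2.246527
x_2 = g(2.246527) = 2.236092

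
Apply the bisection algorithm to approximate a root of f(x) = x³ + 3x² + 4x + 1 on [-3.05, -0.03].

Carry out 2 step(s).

f(x) = x³ + 3x² + 4x + 1
Initial interval: [-3.05, -0.03]

Iteration 1:
  c_1 = (-3.050000 + (-0.030000))/2 = -1.540000
  f(c_1) = f(-1.540000) = -1.697464
  f(a) × f(c) ≥ 0, new interval: [-1.540000, -0.030000]
Iteration 2:
  c_2 = (-1.540000 + (-0.030000))/2 = -0.785000
  f(c_2) = f(-0.785000) = -0.775062
  f(a) × f(c) ≥ 0, new interval: [-0.785000, -0.030000]

After 2 iteration(s), the approximation is c_2 = -0.785000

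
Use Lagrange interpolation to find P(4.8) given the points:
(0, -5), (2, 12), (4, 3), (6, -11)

Lagrange interpolation formula:
P(x) = Σ yᵢ × Lᵢ(x)
where Lᵢ(x) = Π_{j≠i} (x - xⱼ)/(xᵢ - xⱼ)

L_0(4.8) = (4.8 - 2)/(0 - 2) × (4.8 - 4)/(0 - 4) × (4.8 - 6)/(0 - 6) = 0.056000
L_1(4.8) = (4.8 - 0)/(2 - 0) × (4.8 - 4)/(2 - 4) × (4.8 - 6)/(2 - 6) = -0.288000
L_2(4.8) = (4.8 - 0)/(4 - 0) × (4.8 - 2)/(4 - 2) × (4.8 - 6)/(4 - 6) = 1.008000
L_3(4.8) = (4.8 - 0)/(6 - 0) × (4.8 - 2)/(6 - 2) × (4.8 - 4)/(6 - 4) = 0.224000

P(4.8) = (-5)×L_0(4.8) + 12×L_1(4.8) + 3×L_2(4.8) + (-11)×L_3(4.8)
P(4.8) = -3.176000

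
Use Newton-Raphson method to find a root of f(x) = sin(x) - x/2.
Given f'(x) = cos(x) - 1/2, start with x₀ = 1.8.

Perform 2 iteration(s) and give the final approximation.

f(x) = sin(x) - x/2
f'(x) = cos(x) - 1/2
x₀ = 1.8

Newton-Raphson formula: x_{n+1} = x_n - f(x_n)/f'(x_n)

Iteration 1:
  f(1.800000) = 0.073848
  f'(1.800000) = -0.727202
  x_1 = 1.800000 - 0.073848/(-0.727202) = 1.901550
Iteration 2:
  f(1.901550) = -0.004977
  f'(1.901550) = -0.824756
  x_2 = 1.901550 - (-0.004977)/(-0.824756) = 1.895515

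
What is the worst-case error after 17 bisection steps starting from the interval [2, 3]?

Bisection error bound: |error| ≤ (b-a)/2^n
|error| ≤ (3 - 2)/2^17 = 1/2^17
|error| ≤ 0.0000076294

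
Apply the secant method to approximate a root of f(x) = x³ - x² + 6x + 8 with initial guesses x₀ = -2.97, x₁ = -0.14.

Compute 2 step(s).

f(x) = x³ - x² + 6x + 8
x₀ = -2.97, x₁ = -0.14

Secant formula: x_{n+1} = x_n - f(x_n)(x_n - x_{n-1})/(f(x_n) - f(x_{n-1}))

Iteration 1:
  f(-2.970000) = -44.838973
  f(-0.140000) = 7.137656
  x_2 = -0.140000 - 7.137656×(-0.140000 - (-2.970000))/(7.137656 - (-44.838973))
       = -0.528628
Iteration 2:
  f(-0.140000) = 7.137656
  f(-0.528628) = 4.401062
  x_3 = -0.528628 - 4.401062×(-0.528628 - (-0.140000))/(4.401062 - 7.137656)
       = -1.153629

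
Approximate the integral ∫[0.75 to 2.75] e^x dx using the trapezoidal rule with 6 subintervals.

f(x) = e^x
a = 0.75, b = 2.75, n = 6
h = (b - a)/n = 0.333333

Trapezoidal rule: (h/2)[f(x₀) + 2f(x₁) + 2f(x₂) + ... + f(xₙ)]

x_0 = 0.7500, f(x_0) = 2.117000, coefficient = 1
x_1 = 1.0833, f(x_1) = 2.954512, coefficient = 2
x_2 = 1.4167, f(x_2) = 4.123353, coefficient = 2
x_3 = 1.7500, f(x_3) = 5.754603, coefficient = 2
x_4 = 2.0833, f(x_4) = 8.031195, coefficient = 2
x_5 = 2.4167, f(x_5) = 11.208436, coefficient = 2
x_6 = 2.7500, f(x_6) = 15.642632, coefficient = 1

I ≈ (0.333333/2) × 81.903827 = 13.650638
Exact value: 13.525632
Error: 0.125006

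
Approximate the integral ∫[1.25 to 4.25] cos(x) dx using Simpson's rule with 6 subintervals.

f(x) = cos(x)
a = 1.25, b = 4.25, n = 6
h = (b - a)/n = 0.500000

Simpson's rule: (h/3)[f(x₀) + 4f(x₁) + 2f(x₂) + ... + f(xₙ)]

x_0 = 1.2500, f(x_0) = 0.315322, coefficient = 1
x_1 = 1.7500, f(x_1) = -0.178246, coefficient = 4
x_2 = 2.2500, f(x_2) = -0.628174, coefficient = 2
x_3 = 2.7500, f(x_3) = -0.924302, coefficient = 4
x_4 = 3.2500, f(x_4) = -0.994130, coefficient = 2
x_5 = 3.7500, f(x_5) = -0.820559, coefficient = 4
x_6 = 4.2500, f(x_6) = -0.446087, coefficient = 1

I ≈ (0.500000/3) × -11.067803 = -1.844634
Exact value: -1.843974
Error: 0.000660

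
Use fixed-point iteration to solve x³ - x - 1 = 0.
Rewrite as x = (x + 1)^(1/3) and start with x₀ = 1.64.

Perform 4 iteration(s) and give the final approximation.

Equation: x³ - x - 1 = 0
Fixed-point form: x = (x + 1)^(1/3)
x₀ = 1.64

x_1 = g(1.640000) = 1.382085
x_2 = g(1.382085) = 1.335526
x_3 = g(1.335526) = 1.326768
x_4 = g(1.326768) = 1.325107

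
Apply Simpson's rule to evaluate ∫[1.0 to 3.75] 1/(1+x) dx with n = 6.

f(x) = 1/(1+x)
a = 1.0, b = 3.75, n = 6
h = (b - a)/n = 0.458333

Simpson's rule: (h/3)[f(x₀) + 4f(x₁) + 2f(x₂) + ... + f(xₙ)]

x_0 = 1.0000, f(x_0) = 0.500000, coefficient = 1
x_1 = 1.4583, f(x_1) = 0.406780, coefficient = 4
x_2 = 1.9167, f(x_2) = 0.342857, coefficient = 2
x_3 = 2.3750, f(x_3) = 0.296296, coefficient = 4
x_4 = 2.8333, f(x_4) = 0.260870, coefficient = 2
x_5 = 3.2917, f(x_5) = 0.233010, coefficient = 4
x_6 = 3.7500, f(x_6) = 0.210526, coefficient = 1

I ≈ (0.458333/3) × 5.662322 = 0.865077
Exact value: 0.864997
Error: 0.000080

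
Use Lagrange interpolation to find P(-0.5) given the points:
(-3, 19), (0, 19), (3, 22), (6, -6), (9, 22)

Lagrange interpolation formula:
P(x) = Σ yᵢ × Lᵢ(x)
where Lᵢ(x) = Π_{j≠i} (x - xⱼ)/(xᵢ - xⱼ)

L_0(-0.5) = (-0.5 - 0)/(-3 - 0) × (-0.5 - 3)/(-3 - 3) × (-0.5 - 6)/(-3 - 6) × (-0.5 - 9)/(-3 - 9) = 0.055588
L_1(-0.5) = (-0.5 - (-3))/(0 - (-3)) × (-0.5 - 3)/(0 - 3) × (-0.5 - 6)/(0 - 6) × (-0.5 - 9)/(0 - 9) = 1.111754
L_2(-0.5) = (-0.5 - (-3))/(3 - (-3)) × (-0.5 - 0)/(3 - 0) × (-0.5 - 6)/(3 - 6) × (-0.5 - 9)/(3 - 9) = -0.238233
L_3(-0.5) = (-0.5 - (-3))/(6 - (-3)) × (-0.5 - 0)/(6 - 0) × (-0.5 - 3)/(6 - 3) × (-0.5 - 9)/(6 - 9) = 0.085520
L_4(-0.5) = (-0.5 - (-3))/(9 - (-3)) × (-0.5 - 0)/(9 - 0) × (-0.5 - 3)/(9 - 3) × (-0.5 - 6)/(9 - 6) = -0.014628

P(-0.5) = 19×L_0(-0.5) + 19×L_1(-0.5) + 22×L_2(-0.5) + (-6)×L_3(-0.5) + 22×L_4(-0.5)
P(-0.5) = 16.103427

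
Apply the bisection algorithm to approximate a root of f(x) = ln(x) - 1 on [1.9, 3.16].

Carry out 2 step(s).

f(x) = ln(x) - 1
Initial interval: [1.9, 3.16]

Iteration 1:
  c_1 = (1.900000 + 3.160000)/2 = 2.530000
  f(c_1) = f(2.530000) = -0.071781
  f(a) × f(c) ≥ 0, new interval: [2.530000, 3.160000]
Iteration 2:
  c_2 = (2.530000 + 3.160000)/2 = 2.845000
  f(c_2) = f(2.845000) = 0.045563
  f(a) × f(c) < 0, new interval: [2.530000, 2.845000]

After 2 iteration(s), the approximation is c_2 = 2.845000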